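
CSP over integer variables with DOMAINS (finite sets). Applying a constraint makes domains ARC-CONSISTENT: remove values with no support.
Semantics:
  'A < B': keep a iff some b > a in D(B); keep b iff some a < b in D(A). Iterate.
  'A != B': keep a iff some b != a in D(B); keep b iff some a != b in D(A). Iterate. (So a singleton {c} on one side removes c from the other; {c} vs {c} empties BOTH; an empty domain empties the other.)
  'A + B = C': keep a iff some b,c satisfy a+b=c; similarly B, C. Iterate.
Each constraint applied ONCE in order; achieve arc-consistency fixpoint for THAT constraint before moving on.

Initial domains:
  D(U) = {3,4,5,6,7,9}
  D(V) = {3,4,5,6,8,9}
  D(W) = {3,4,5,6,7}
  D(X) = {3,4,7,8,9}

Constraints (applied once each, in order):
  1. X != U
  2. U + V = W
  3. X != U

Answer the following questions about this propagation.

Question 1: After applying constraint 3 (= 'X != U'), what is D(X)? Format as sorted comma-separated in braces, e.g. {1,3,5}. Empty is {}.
Answer: {3,4,7,8,9}

Derivation:
Constraint 1 (X != U) on D(X)={3,4,7,8,9} D(U)={3,4,5,6,7,9}: no change
Constraint 2 (U + V = W) on D(U)={3,4,5,6,7,9} D(V)={3,4,5,6,8,9} D(W)={3,4,5,6,7}: U {3,4,5,6,7,9}->{3,4}; V {3,4,5,6,8,9}->{3,4}; W {3,4,5,6,7}->{6,7}
Constraint 3 (X != U) on D(X)={3,4,7,8,9} D(U)={3,4}: no change
So after constraint 3: D(X) = {3,4,7,8,9}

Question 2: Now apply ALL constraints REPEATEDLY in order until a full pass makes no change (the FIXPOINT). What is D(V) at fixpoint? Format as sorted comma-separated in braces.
Answer: {3,4}

Derivation:
pass 0 (initial): D(V)={3,4,5,6,8,9}
pass 1: U {3,4,5,6,7,9}->{3,4}; V {3,4,5,6,8,9}->{3,4}; W {3,4,5,6,7}->{6,7}
pass 2: no change
Fixpoint after 2 passes: D(V) = {3,4}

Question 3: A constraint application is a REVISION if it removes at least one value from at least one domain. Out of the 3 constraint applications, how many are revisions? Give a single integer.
Constraint 1 (X != U) on D(X)={3,4,7,8,9} D(U)={3,4,5,6,7,9}: no change => not a revision
Constraint 2 (U + V = W) on D(U)={3,4,5,6,7,9} D(V)={3,4,5,6,8,9} D(W)={3,4,5,6,7}: U {3,4,5,6,7,9}->{3,4}; V {3,4,5,6,8,9}->{3,4}; W {3,4,5,6,7}->{6,7} => REVISION
Constraint 3 (X != U) on D(X)={3,4,7,8,9} D(U)={3,4}: no change => not a revision
Total revisions = 1

Answer: 1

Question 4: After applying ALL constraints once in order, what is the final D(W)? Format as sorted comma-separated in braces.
Answer: {6,7}

Derivation:
Constraint 1 (X != U) on D(X)={3,4,7,8,9} D(U)={3,4,5,6,7,9}: no change
Constraint 2 (U + V = W) on D(U)={3,4,5,6,7,9} D(V)={3,4,5,6,8,9} D(W)={3,4,5,6,7}: U {3,4,5,6,7,9}->{3,4}; V {3,4,5,6,8,9}->{3,4}; W {3,4,5,6,7}->{6,7}
Constraint 3 (X != U) on D(X)={3,4,7,8,9} D(U)={3,4}: no change
So after all 3 constraints: D(W) = {6,7}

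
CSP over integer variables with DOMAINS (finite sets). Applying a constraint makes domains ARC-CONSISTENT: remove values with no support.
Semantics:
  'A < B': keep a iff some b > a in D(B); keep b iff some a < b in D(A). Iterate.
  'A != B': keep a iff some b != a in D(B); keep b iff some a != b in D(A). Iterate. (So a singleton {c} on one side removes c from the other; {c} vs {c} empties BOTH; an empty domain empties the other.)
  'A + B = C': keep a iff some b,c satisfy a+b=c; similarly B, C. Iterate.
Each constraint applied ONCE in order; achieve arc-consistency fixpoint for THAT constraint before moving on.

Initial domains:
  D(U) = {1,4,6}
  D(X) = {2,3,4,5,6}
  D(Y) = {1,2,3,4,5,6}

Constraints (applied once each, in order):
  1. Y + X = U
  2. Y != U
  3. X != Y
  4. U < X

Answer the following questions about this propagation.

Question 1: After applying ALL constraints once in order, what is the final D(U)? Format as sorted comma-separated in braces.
Answer: {4}

Derivation:
Constraint 1 (Y + X = U) on D(Y)={1,2,3,4,5,6} D(X)={2,3,4,5,6} D(U)={1,4,6}: Y {1,2,3,4,5,6}->{1,2,3,4}; X {2,3,4,5,6}->{2,3,4,5}; U {1,4,6}->{4,6}
Constraint 2 (Y != U) on D(Y)={1,2,3,4} D(U)={4,6}: no change
Constraint 3 (X != Y) on D(X)={2,3,4,5} D(Y)={1,2,3,4}: no change
Constraint 4 (U < X) on D(U)={4,6} D(X)={2,3,4,5}: U {4,6}->{4}; X {2,3,4,5}->{5}
So after all 4 constraints: D(U) = {4}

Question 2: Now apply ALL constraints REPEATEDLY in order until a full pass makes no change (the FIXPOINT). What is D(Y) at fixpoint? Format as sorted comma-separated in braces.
Answer: {}

Derivation:
pass 0 (initial): D(Y)={1,2,3,4,5,6}
pass 1: U {1,4,6}->{4}; X {2,3,4,5,6}->{5}; Y {1,2,3,4,5,6}->{1,2,3,4}
pass 2: U {4}->{}; X {5}->{}; Y {1,2,3,4}->{}
pass 3: no change
Fixpoint after 3 passes: D(Y) = {}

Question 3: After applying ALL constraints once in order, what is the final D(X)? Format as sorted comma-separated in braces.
Answer: {5}

Derivation:
Constraint 1 (Y + X = U) on D(Y)={1,2,3,4,5,6} D(X)={2,3,4,5,6} D(U)={1,4,6}: Y {1,2,3,4,5,6}->{1,2,3,4}; X {2,3,4,5,6}->{2,3,4,5}; U {1,4,6}->{4,6}
Constraint 2 (Y != U) on D(Y)={1,2,3,4} D(U)={4,6}: no change
Constraint 3 (X != Y) on D(X)={2,3,4,5} D(Y)={1,2,3,4}: no change
Constraint 4 (U < X) on D(U)={4,6} D(X)={2,3,4,5}: U {4,6}->{4}; X {2,3,4,5}->{5}
So after all 4 constraints: D(X) = {5}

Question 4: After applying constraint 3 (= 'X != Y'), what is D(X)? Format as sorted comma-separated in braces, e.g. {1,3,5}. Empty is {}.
Answer: {2,3,4,5}

Derivation:
Constraint 1 (Y + X = U) on D(Y)={1,2,3,4,5,6} D(X)={2,3,4,5,6} D(U)={1,4,6}: Y {1,2,3,4,5,6}->{1,2,3,4}; X {2,3,4,5,6}->{2,3,4,5}; U {1,4,6}->{4,6}
Constraint 2 (Y != U) on D(Y)={1,2,3,4} D(U)={4,6}: no change
Constraint 3 (X != Y) on D(X)={2,3,4,5} D(Y)={1,2,3,4}: no change
So after constraint 3: D(X) = {2,3,4,5}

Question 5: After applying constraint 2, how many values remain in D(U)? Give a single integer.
Answer: 2

Derivation:
Constraint 1 (Y + X = U) on D(Y)={1,2,3,4,5,6} D(X)={2,3,4,5,6} D(U)={1,4,6}: Y {1,2,3,4,5,6}->{1,2,3,4}; X {2,3,4,5,6}->{2,3,4,5}; U {1,4,6}->{4,6}
Constraint 2 (Y != U) on D(Y)={1,2,3,4} D(U)={4,6}: no change
So after constraint 2: D(U)={4,6}, size = 2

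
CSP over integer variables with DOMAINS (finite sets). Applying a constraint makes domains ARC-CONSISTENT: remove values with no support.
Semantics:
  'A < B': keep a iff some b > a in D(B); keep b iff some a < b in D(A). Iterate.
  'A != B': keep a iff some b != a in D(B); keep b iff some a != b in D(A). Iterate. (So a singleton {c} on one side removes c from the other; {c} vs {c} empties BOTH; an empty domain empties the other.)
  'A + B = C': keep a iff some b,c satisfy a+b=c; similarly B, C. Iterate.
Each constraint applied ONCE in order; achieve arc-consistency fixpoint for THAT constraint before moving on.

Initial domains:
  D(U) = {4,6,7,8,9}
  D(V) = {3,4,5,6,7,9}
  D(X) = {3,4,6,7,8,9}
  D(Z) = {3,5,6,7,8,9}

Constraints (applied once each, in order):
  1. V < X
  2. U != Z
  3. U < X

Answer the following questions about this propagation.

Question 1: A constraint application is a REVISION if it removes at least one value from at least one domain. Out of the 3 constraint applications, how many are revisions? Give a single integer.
Constraint 1 (V < X) on D(V)={3,4,5,6,7,9} D(X)={3,4,6,7,8,9}: V {3,4,5,6,7,9}->{3,4,5,6,7}; X {3,4,6,7,8,9}->{4,6,7,8,9} => REVISION
Constraint 2 (U != Z) on D(U)={4,6,7,8,9} D(Z)={3,5,6,7,8,9}: no change => not a revision
Constraint 3 (U < X) on D(U)={4,6,7,8,9} D(X)={4,6,7,8,9}: U {4,6,7,8,9}->{4,6,7,8}; X {4,6,7,8,9}->{6,7,8,9} => REVISION
Total revisions = 2

Answer: 2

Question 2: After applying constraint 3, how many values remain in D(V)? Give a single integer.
Constraint 1 (V < X) on D(V)={3,4,5,6,7,9} D(X)={3,4,6,7,8,9}: V {3,4,5,6,7,9}->{3,4,5,6,7}; X {3,4,6,7,8,9}->{4,6,7,8,9}
Constraint 2 (U != Z) on D(U)={4,6,7,8,9} D(Z)={3,5,6,7,8,9}: no change
Constraint 3 (U < X) on D(U)={4,6,7,8,9} D(X)={4,6,7,8,9}: U {4,6,7,8,9}->{4,6,7,8}; X {4,6,7,8,9}->{6,7,8,9}
So after constraint 3: D(V)={3,4,5,6,7}, size = 5

Answer: 5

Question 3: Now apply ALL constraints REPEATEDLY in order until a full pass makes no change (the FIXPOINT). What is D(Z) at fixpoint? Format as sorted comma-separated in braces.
Answer: {3,5,6,7,8,9}

Derivation:
pass 0 (initial): D(Z)={3,5,6,7,8,9}
pass 1: U {4,6,7,8,9}->{4,6,7,8}; V {3,4,5,6,7,9}->{3,4,5,6,7}; X {3,4,6,7,8,9}->{6,7,8,9}
pass 2: no change
Fixpoint after 2 passes: D(Z) = {3,5,6,7,8,9}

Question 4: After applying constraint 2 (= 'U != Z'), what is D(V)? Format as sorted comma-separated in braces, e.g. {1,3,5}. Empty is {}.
Constraint 1 (V < X) on D(V)={3,4,5,6,7,9} D(X)={3,4,6,7,8,9}: V {3,4,5,6,7,9}->{3,4,5,6,7}; X {3,4,6,7,8,9}->{4,6,7,8,9}
Constraint 2 (U != Z) on D(U)={4,6,7,8,9} D(Z)={3,5,6,7,8,9}: no change
So after constraint 2: D(V) = {3,4,5,6,7}

Answer: {3,4,5,6,7}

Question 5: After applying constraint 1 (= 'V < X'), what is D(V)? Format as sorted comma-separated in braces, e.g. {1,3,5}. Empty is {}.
Answer: {3,4,5,6,7}

Derivation:
Constraint 1 (V < X) on D(V)={3,4,5,6,7,9} D(X)={3,4,6,7,8,9}: V {3,4,5,6,7,9}->{3,4,5,6,7}; X {3,4,6,7,8,9}->{4,6,7,8,9}
So after constraint 1: D(V) = {3,4,5,6,7}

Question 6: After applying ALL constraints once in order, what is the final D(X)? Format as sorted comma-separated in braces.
Answer: {6,7,8,9}

Derivation:
Constraint 1 (V < X) on D(V)={3,4,5,6,7,9} D(X)={3,4,6,7,8,9}: V {3,4,5,6,7,9}->{3,4,5,6,7}; X {3,4,6,7,8,9}->{4,6,7,8,9}
Constraint 2 (U != Z) on D(U)={4,6,7,8,9} D(Z)={3,5,6,7,8,9}: no change
Constraint 3 (U < X) on D(U)={4,6,7,8,9} D(X)={4,6,7,8,9}: U {4,6,7,8,9}->{4,6,7,8}; X {4,6,7,8,9}->{6,7,8,9}
So after all 3 constraints: D(X) = {6,7,8,9}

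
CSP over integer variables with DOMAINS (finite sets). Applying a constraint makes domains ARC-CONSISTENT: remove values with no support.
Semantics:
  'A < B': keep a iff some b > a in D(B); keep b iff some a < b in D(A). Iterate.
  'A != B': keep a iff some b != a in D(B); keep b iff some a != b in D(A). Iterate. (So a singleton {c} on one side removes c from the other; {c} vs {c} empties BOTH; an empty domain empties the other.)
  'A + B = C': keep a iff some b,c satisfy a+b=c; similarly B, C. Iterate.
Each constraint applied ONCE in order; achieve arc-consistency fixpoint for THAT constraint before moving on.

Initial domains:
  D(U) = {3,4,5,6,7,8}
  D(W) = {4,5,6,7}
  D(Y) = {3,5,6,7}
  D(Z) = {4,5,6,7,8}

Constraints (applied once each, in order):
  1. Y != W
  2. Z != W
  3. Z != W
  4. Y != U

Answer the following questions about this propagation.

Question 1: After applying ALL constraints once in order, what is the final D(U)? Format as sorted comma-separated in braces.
Answer: {3,4,5,6,7,8}

Derivation:
Constraint 1 (Y != W) on D(Y)={3,5,6,7} D(W)={4,5,6,7}: no change
Constraint 2 (Z != W) on D(Z)={4,5,6,7,8} D(W)={4,5,6,7}: no change
Constraint 3 (Z != W) on D(Z)={4,5,6,7,8} D(W)={4,5,6,7}: no change
Constraint 4 (Y != U) on D(Y)={3,5,6,7} D(U)={3,4,5,6,7,8}: no change
So after all 4 constraints: D(U) = {3,4,5,6,7,8}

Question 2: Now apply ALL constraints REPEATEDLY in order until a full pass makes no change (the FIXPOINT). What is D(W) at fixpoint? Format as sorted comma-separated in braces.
pass 0 (initial): D(W)={4,5,6,7}
pass 1: no change
Fixpoint after 1 passes: D(W) = {4,5,6,7}

Answer: {4,5,6,7}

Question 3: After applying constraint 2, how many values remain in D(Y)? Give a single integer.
Answer: 4

Derivation:
Constraint 1 (Y != W) on D(Y)={3,5,6,7} D(W)={4,5,6,7}: no change
Constraint 2 (Z != W) on D(Z)={4,5,6,7,8} D(W)={4,5,6,7}: no change
So after constraint 2: D(Y)={3,5,6,7}, size = 4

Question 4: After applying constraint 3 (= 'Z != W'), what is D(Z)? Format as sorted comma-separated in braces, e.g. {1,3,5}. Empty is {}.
Constraint 1 (Y != W) on D(Y)={3,5,6,7} D(W)={4,5,6,7}: no change
Constraint 2 (Z != W) on D(Z)={4,5,6,7,8} D(W)={4,5,6,7}: no change
Constraint 3 (Z != W) on D(Z)={4,5,6,7,8} D(W)={4,5,6,7}: no change
So after constraint 3: D(Z) = {4,5,6,7,8}

Answer: {4,5,6,7,8}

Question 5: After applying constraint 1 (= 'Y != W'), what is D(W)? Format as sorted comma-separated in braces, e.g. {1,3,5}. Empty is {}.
Answer: {4,5,6,7}

Derivation:
Constraint 1 (Y != W) on D(Y)={3,5,6,7} D(W)={4,5,6,7}: no change
So after constraint 1: D(W) = {4,5,6,7}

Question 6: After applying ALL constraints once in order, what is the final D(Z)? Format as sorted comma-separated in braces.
Constraint 1 (Y != W) on D(Y)={3,5,6,7} D(W)={4,5,6,7}: no change
Constraint 2 (Z != W) on D(Z)={4,5,6,7,8} D(W)={4,5,6,7}: no change
Constraint 3 (Z != W) on D(Z)={4,5,6,7,8} D(W)={4,5,6,7}: no change
Constraint 4 (Y != U) on D(Y)={3,5,6,7} D(U)={3,4,5,6,7,8}: no change
So after all 4 constraints: D(Z) = {4,5,6,7,8}

Answer: {4,5,6,7,8}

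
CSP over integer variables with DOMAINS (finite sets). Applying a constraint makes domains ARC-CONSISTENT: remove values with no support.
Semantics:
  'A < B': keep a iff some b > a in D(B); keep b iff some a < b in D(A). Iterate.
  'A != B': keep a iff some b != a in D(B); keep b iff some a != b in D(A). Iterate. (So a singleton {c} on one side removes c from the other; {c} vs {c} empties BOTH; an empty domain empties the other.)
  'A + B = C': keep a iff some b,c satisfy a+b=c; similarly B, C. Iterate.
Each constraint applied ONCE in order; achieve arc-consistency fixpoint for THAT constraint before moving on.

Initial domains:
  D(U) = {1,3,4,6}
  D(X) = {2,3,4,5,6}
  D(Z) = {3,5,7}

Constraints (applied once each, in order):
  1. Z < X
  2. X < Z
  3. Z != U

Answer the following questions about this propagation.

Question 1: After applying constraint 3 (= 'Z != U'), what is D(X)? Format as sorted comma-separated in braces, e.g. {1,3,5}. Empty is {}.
Answer: {4}

Derivation:
Constraint 1 (Z < X) on D(Z)={3,5,7} D(X)={2,3,4,5,6}: Z {3,5,7}->{3,5}; X {2,3,4,5,6}->{4,5,6}
Constraint 2 (X < Z) on D(X)={4,5,6} D(Z)={3,5}: X {4,5,6}->{4}; Z {3,5}->{5}
Constraint 3 (Z != U) on D(Z)={5} D(U)={1,3,4,6}: no change
So after constraint 3: D(X) = {4}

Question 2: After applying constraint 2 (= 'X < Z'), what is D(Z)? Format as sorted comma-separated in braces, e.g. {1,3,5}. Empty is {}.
Constraint 1 (Z < X) on D(Z)={3,5,7} D(X)={2,3,4,5,6}: Z {3,5,7}->{3,5}; X {2,3,4,5,6}->{4,5,6}
Constraint 2 (X < Z) on D(X)={4,5,6} D(Z)={3,5}: X {4,5,6}->{4}; Z {3,5}->{5}
So after constraint 2: D(Z) = {5}

Answer: {5}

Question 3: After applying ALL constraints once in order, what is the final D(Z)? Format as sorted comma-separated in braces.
Constraint 1 (Z < X) on D(Z)={3,5,7} D(X)={2,3,4,5,6}: Z {3,5,7}->{3,5}; X {2,3,4,5,6}->{4,5,6}
Constraint 2 (X < Z) on D(X)={4,5,6} D(Z)={3,5}: X {4,5,6}->{4}; Z {3,5}->{5}
Constraint 3 (Z != U) on D(Z)={5} D(U)={1,3,4,6}: no change
So after all 3 constraints: D(Z) = {5}

Answer: {5}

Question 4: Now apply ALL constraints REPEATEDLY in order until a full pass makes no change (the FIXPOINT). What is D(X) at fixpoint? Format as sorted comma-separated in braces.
pass 0 (initial): D(X)={2,3,4,5,6}
pass 1: X {2,3,4,5,6}->{4}; Z {3,5,7}->{5}
pass 2: U {1,3,4,6}->{}; X {4}->{}; Z {5}->{}
pass 3: no change
Fixpoint after 3 passes: D(X) = {}

Answer: {}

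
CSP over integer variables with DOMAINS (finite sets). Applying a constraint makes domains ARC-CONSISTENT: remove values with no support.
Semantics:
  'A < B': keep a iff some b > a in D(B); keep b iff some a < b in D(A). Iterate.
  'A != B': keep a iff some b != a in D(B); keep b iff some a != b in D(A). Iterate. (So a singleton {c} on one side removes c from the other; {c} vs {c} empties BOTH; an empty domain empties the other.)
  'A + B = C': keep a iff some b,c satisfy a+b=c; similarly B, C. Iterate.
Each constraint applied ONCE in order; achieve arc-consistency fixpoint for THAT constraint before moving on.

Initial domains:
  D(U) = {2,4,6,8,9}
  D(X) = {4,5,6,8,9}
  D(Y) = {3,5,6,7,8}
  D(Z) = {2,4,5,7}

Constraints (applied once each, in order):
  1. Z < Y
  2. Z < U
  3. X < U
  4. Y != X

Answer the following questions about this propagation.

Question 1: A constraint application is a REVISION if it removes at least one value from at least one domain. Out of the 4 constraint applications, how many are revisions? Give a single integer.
Constraint 1 (Z < Y) on D(Z)={2,4,5,7} D(Y)={3,5,6,7,8}: no change => not a revision
Constraint 2 (Z < U) on D(Z)={2,4,5,7} D(U)={2,4,6,8,9}: U {2,4,6,8,9}->{4,6,8,9} => REVISION
Constraint 3 (X < U) on D(X)={4,5,6,8,9} D(U)={4,6,8,9}: X {4,5,6,8,9}->{4,5,6,8}; U {4,6,8,9}->{6,8,9} => REVISION
Constraint 4 (Y != X) on D(Y)={3,5,6,7,8} D(X)={4,5,6,8}: no change => not a revision
Total revisions = 2

Answer: 2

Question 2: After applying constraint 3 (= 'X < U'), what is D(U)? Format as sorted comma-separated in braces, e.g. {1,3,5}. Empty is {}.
Constraint 1 (Z < Y) on D(Z)={2,4,5,7} D(Y)={3,5,6,7,8}: no change
Constraint 2 (Z < U) on D(Z)={2,4,5,7} D(U)={2,4,6,8,9}: U {2,4,6,8,9}->{4,6,8,9}
Constraint 3 (X < U) on D(X)={4,5,6,8,9} D(U)={4,6,8,9}: X {4,5,6,8,9}->{4,5,6,8}; U {4,6,8,9}->{6,8,9}
So after constraint 3: D(U) = {6,8,9}

Answer: {6,8,9}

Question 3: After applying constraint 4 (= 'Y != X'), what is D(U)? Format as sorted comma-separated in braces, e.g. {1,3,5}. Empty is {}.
Answer: {6,8,9}

Derivation:
Constraint 1 (Z < Y) on D(Z)={2,4,5,7} D(Y)={3,5,6,7,8}: no change
Constraint 2 (Z < U) on D(Z)={2,4,5,7} D(U)={2,4,6,8,9}: U {2,4,6,8,9}->{4,6,8,9}
Constraint 3 (X < U) on D(X)={4,5,6,8,9} D(U)={4,6,8,9}: X {4,5,6,8,9}->{4,5,6,8}; U {4,6,8,9}->{6,8,9}
Constraint 4 (Y != X) on D(Y)={3,5,6,7,8} D(X)={4,5,6,8}: no change
So after constraint 4: D(U) = {6,8,9}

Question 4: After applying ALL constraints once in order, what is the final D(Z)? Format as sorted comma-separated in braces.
Constraint 1 (Z < Y) on D(Z)={2,4,5,7} D(Y)={3,5,6,7,8}: no change
Constraint 2 (Z < U) on D(Z)={2,4,5,7} D(U)={2,4,6,8,9}: U {2,4,6,8,9}->{4,6,8,9}
Constraint 3 (X < U) on D(X)={4,5,6,8,9} D(U)={4,6,8,9}: X {4,5,6,8,9}->{4,5,6,8}; U {4,6,8,9}->{6,8,9}
Constraint 4 (Y != X) on D(Y)={3,5,6,7,8} D(X)={4,5,6,8}: no change
So after all 4 constraints: D(Z) = {2,4,5,7}

Answer: {2,4,5,7}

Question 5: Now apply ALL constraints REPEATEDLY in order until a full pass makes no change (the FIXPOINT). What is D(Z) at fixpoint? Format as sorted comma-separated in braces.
pass 0 (initial): D(Z)={2,4,5,7}
pass 1: U {2,4,6,8,9}->{6,8,9}; X {4,5,6,8,9}->{4,5,6,8}
pass 2: no change
Fixpoint after 2 passes: D(Z) = {2,4,5,7}

Answer: {2,4,5,7}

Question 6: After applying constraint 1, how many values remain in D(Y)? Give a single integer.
Constraint 1 (Z < Y) on D(Z)={2,4,5,7} D(Y)={3,5,6,7,8}: no change
So after constraint 1: D(Y)={3,5,6,7,8}, size = 5

Answer: 5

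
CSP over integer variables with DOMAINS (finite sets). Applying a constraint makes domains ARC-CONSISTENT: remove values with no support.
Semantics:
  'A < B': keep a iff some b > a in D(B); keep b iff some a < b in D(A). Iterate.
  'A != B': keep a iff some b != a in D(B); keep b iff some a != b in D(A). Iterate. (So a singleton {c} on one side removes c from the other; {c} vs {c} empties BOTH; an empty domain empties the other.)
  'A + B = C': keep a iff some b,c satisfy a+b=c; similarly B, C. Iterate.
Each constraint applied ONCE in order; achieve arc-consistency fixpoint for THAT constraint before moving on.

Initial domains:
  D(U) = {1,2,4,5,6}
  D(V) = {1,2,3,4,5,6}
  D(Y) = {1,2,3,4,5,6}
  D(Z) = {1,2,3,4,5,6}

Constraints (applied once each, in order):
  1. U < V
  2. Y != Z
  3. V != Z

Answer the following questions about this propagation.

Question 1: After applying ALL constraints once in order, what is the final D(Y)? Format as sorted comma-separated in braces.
Constraint 1 (U < V) on D(U)={1,2,4,5,6} D(V)={1,2,3,4,5,6}: U {1,2,4,5,6}->{1,2,4,5}; V {1,2,3,4,5,6}->{2,3,4,5,6}
Constraint 2 (Y != Z) on D(Y)={1,2,3,4,5,6} D(Z)={1,2,3,4,5,6}: no change
Constraint 3 (V != Z) on D(V)={2,3,4,5,6} D(Z)={1,2,3,4,5,6}: no change
So after all 3 constraints: D(Y) = {1,2,3,4,5,6}

Answer: {1,2,3,4,5,6}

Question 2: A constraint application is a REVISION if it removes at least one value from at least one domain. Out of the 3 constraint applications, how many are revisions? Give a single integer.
Constraint 1 (U < V) on D(U)={1,2,4,5,6} D(V)={1,2,3,4,5,6}: U {1,2,4,5,6}->{1,2,4,5}; V {1,2,3,4,5,6}->{2,3,4,5,6} => REVISION
Constraint 2 (Y != Z) on D(Y)={1,2,3,4,5,6} D(Z)={1,2,3,4,5,6}: no change => not a revision
Constraint 3 (V != Z) on D(V)={2,3,4,5,6} D(Z)={1,2,3,4,5,6}: no change => not a revision
Total revisions = 1

Answer: 1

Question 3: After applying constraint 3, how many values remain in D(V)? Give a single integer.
Answer: 5

Derivation:
Constraint 1 (U < V) on D(U)={1,2,4,5,6} D(V)={1,2,3,4,5,6}: U {1,2,4,5,6}->{1,2,4,5}; V {1,2,3,4,5,6}->{2,3,4,5,6}
Constraint 2 (Y != Z) on D(Y)={1,2,3,4,5,6} D(Z)={1,2,3,4,5,6}: no change
Constraint 3 (V != Z) on D(V)={2,3,4,5,6} D(Z)={1,2,3,4,5,6}: no change
So after constraint 3: D(V)={2,3,4,5,6}, size = 5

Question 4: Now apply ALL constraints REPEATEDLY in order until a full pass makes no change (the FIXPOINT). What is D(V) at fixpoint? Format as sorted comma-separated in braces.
Answer: {2,3,4,5,6}

Derivation:
pass 0 (initial): D(V)={1,2,3,4,5,6}
pass 1: U {1,2,4,5,6}->{1,2,4,5}; V {1,2,3,4,5,6}->{2,3,4,5,6}
pass 2: no change
Fixpoint after 2 passes: D(V) = {2,3,4,5,6}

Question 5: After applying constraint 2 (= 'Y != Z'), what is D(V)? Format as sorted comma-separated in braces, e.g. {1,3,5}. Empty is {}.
Constraint 1 (U < V) on D(U)={1,2,4,5,6} D(V)={1,2,3,4,5,6}: U {1,2,4,5,6}->{1,2,4,5}; V {1,2,3,4,5,6}->{2,3,4,5,6}
Constraint 2 (Y != Z) on D(Y)={1,2,3,4,5,6} D(Z)={1,2,3,4,5,6}: no change
So after constraint 2: D(V) = {2,3,4,5,6}

Answer: {2,3,4,5,6}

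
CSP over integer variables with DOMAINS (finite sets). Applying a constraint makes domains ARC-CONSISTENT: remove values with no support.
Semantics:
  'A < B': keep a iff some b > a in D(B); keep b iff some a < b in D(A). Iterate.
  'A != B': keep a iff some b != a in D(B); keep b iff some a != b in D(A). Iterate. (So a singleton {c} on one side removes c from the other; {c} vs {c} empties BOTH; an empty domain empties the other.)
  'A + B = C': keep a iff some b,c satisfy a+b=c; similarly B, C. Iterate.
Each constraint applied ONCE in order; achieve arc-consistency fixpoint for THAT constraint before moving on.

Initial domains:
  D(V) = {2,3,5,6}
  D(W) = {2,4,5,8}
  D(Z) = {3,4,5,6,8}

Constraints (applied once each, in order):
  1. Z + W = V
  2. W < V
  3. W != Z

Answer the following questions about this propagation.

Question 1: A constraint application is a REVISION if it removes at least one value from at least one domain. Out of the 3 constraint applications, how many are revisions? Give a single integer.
Constraint 1 (Z + W = V) on D(Z)={3,4,5,6,8} D(W)={2,4,5,8} D(V)={2,3,5,6}: Z {3,4,5,6,8}->{3,4}; W {2,4,5,8}->{2}; V {2,3,5,6}->{5,6} => REVISION
Constraint 2 (W < V) on D(W)={2} D(V)={5,6}: no change => not a revision
Constraint 3 (W != Z) on D(W)={2} D(Z)={3,4}: no change => not a revision
Total revisions = 1

Answer: 1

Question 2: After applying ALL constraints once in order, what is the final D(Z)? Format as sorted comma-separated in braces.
Constraint 1 (Z + W = V) on D(Z)={3,4,5,6,8} D(W)={2,4,5,8} D(V)={2,3,5,6}: Z {3,4,5,6,8}->{3,4}; W {2,4,5,8}->{2}; V {2,3,5,6}->{5,6}
Constraint 2 (W < V) on D(W)={2} D(V)={5,6}: no change
Constraint 3 (W != Z) on D(W)={2} D(Z)={3,4}: no change
So after all 3 constraints: D(Z) = {3,4}

Answer: {3,4}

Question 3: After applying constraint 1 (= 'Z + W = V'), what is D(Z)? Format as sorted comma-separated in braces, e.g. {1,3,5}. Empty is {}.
Answer: {3,4}

Derivation:
Constraint 1 (Z + W = V) on D(Z)={3,4,5,6,8} D(W)={2,4,5,8} D(V)={2,3,5,6}: Z {3,4,5,6,8}->{3,4}; W {2,4,5,8}->{2}; V {2,3,5,6}->{5,6}
So after constraint 1: D(Z) = {3,4}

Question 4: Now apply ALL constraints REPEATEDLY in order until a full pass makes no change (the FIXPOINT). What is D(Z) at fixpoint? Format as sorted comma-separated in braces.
pass 0 (initial): D(Z)={3,4,5,6,8}
pass 1: V {2,3,5,6}->{5,6}; W {2,4,5,8}->{2}; Z {3,4,5,6,8}->{3,4}
pass 2: no change
Fixpoint after 2 passes: D(Z) = {3,4}

Answer: {3,4}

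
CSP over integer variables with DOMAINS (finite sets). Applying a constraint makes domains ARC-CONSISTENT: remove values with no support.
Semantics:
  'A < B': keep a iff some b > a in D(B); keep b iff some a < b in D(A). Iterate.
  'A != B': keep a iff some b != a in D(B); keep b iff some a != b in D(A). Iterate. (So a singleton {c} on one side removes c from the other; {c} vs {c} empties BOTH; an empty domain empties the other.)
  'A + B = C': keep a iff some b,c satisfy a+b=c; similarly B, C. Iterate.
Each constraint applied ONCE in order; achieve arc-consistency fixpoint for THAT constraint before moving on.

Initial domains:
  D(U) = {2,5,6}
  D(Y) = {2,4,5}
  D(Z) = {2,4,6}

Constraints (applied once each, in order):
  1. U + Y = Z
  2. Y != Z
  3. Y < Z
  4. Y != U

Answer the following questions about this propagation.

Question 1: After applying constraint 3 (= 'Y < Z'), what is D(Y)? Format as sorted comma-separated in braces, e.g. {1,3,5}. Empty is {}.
Constraint 1 (U + Y = Z) on D(U)={2,5,6} D(Y)={2,4,5} D(Z)={2,4,6}: U {2,5,6}->{2}; Y {2,4,5}->{2,4}; Z {2,4,6}->{4,6}
Constraint 2 (Y != Z) on D(Y)={2,4} D(Z)={4,6}: no change
Constraint 3 (Y < Z) on D(Y)={2,4} D(Z)={4,6}: no change
So after constraint 3: D(Y) = {2,4}

Answer: {2,4}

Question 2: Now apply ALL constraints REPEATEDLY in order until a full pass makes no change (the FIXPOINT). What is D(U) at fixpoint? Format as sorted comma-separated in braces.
pass 0 (initial): D(U)={2,5,6}
pass 1: U {2,5,6}->{2}; Y {2,4,5}->{4}; Z {2,4,6}->{4,6}
pass 2: Z {4,6}->{6}
pass 3: no change
Fixpoint after 3 passes: D(U) = {2}

Answer: {2}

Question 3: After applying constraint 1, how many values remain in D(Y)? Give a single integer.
Answer: 2

Derivation:
Constraint 1 (U + Y = Z) on D(U)={2,5,6} D(Y)={2,4,5} D(Z)={2,4,6}: U {2,5,6}->{2}; Y {2,4,5}->{2,4}; Z {2,4,6}->{4,6}
So after constraint 1: D(Y)={2,4}, size = 2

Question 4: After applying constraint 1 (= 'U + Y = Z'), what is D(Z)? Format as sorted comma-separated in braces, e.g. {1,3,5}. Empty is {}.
Answer: {4,6}

Derivation:
Constraint 1 (U + Y = Z) on D(U)={2,5,6} D(Y)={2,4,5} D(Z)={2,4,6}: U {2,5,6}->{2}; Y {2,4,5}->{2,4}; Z {2,4,6}->{4,6}
So after constraint 1: D(Z) = {4,6}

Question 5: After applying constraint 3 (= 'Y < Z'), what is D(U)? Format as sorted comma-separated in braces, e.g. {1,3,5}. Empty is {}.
Answer: {2}

Derivation:
Constraint 1 (U + Y = Z) on D(U)={2,5,6} D(Y)={2,4,5} D(Z)={2,4,6}: U {2,5,6}->{2}; Y {2,4,5}->{2,4}; Z {2,4,6}->{4,6}
Constraint 2 (Y != Z) on D(Y)={2,4} D(Z)={4,6}: no change
Constraint 3 (Y < Z) on D(Y)={2,4} D(Z)={4,6}: no change
So after constraint 3: D(U) = {2}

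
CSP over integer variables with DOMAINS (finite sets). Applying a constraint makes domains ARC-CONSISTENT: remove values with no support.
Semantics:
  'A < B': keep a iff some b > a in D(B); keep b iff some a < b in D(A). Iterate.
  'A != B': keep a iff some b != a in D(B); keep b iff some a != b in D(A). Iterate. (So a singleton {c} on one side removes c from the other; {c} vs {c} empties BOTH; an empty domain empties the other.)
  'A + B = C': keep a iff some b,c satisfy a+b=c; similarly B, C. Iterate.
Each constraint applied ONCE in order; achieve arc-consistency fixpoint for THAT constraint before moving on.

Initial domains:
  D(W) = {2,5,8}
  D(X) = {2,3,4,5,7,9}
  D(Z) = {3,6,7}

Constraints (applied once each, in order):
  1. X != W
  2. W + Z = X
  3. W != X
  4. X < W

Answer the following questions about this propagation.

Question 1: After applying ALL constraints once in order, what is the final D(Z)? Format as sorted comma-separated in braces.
Answer: {3,7}

Derivation:
Constraint 1 (X != W) on D(X)={2,3,4,5,7,9} D(W)={2,5,8}: no change
Constraint 2 (W + Z = X) on D(W)={2,5,8} D(Z)={3,6,7} D(X)={2,3,4,5,7,9}: W {2,5,8}->{2}; Z {3,6,7}->{3,7}; X {2,3,4,5,7,9}->{5,9}
Constraint 3 (W != X) on D(W)={2} D(X)={5,9}: no change
Constraint 4 (X < W) on D(X)={5,9} D(W)={2}: X {5,9}->{}; W {2}->{}
So after all 4 constraints: D(Z) = {3,7}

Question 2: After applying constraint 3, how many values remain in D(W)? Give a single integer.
Constraint 1 (X != W) on D(X)={2,3,4,5,7,9} D(W)={2,5,8}: no change
Constraint 2 (W + Z = X) on D(W)={2,5,8} D(Z)={3,6,7} D(X)={2,3,4,5,7,9}: W {2,5,8}->{2}; Z {3,6,7}->{3,7}; X {2,3,4,5,7,9}->{5,9}
Constraint 3 (W != X) on D(W)={2} D(X)={5,9}: no change
So after constraint 3: D(W)={2}, size = 1

Answer: 1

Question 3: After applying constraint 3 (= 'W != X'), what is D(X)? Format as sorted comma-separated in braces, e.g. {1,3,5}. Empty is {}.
Constraint 1 (X != W) on D(X)={2,3,4,5,7,9} D(W)={2,5,8}: no change
Constraint 2 (W + Z = X) on D(W)={2,5,8} D(Z)={3,6,7} D(X)={2,3,4,5,7,9}: W {2,5,8}->{2}; Z {3,6,7}->{3,7}; X {2,3,4,5,7,9}->{5,9}
Constraint 3 (W != X) on D(W)={2} D(X)={5,9}: no change
So after constraint 3: D(X) = {5,9}

Answer: {5,9}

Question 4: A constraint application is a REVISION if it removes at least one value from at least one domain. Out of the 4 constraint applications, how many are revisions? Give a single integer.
Constraint 1 (X != W) on D(X)={2,3,4,5,7,9} D(W)={2,5,8}: no change => not a revision
Constraint 2 (W + Z = X) on D(W)={2,5,8} D(Z)={3,6,7} D(X)={2,3,4,5,7,9}: W {2,5,8}->{2}; Z {3,6,7}->{3,7}; X {2,3,4,5,7,9}->{5,9} => REVISION
Constraint 3 (W != X) on D(W)={2} D(X)={5,9}: no change => not a revision
Constraint 4 (X < W) on D(X)={5,9} D(W)={2}: X {5,9}->{}; W {2}->{} => REVISION
Total revisions = 2

Answer: 2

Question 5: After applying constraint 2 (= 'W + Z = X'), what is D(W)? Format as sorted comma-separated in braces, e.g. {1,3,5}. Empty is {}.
Answer: {2}

Derivation:
Constraint 1 (X != W) on D(X)={2,3,4,5,7,9} D(W)={2,5,8}: no change
Constraint 2 (W + Z = X) on D(W)={2,5,8} D(Z)={3,6,7} D(X)={2,3,4,5,7,9}: W {2,5,8}->{2}; Z {3,6,7}->{3,7}; X {2,3,4,5,7,9}->{5,9}
So after constraint 2: D(W) = {2}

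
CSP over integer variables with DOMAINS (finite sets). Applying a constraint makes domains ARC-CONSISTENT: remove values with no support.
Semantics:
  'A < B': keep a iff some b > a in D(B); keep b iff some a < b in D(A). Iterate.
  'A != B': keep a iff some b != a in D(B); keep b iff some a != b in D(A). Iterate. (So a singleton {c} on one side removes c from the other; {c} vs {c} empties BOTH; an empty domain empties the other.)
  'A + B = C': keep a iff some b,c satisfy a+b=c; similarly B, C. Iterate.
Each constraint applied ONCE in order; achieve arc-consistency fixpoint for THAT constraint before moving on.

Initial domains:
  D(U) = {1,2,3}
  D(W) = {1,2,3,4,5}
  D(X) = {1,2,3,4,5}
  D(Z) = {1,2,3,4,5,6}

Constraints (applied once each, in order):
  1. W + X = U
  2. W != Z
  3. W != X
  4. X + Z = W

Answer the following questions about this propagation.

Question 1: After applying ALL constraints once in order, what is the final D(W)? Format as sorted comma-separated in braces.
Answer: {2}

Derivation:
Constraint 1 (W + X = U) on D(W)={1,2,3,4,5} D(X)={1,2,3,4,5} D(U)={1,2,3}: W {1,2,3,4,5}->{1,2}; X {1,2,3,4,5}->{1,2}; U {1,2,3}->{2,3}
Constraint 2 (W != Z) on D(W)={1,2} D(Z)={1,2,3,4,5,6}: no change
Constraint 3 (W != X) on D(W)={1,2} D(X)={1,2}: no change
Constraint 4 (X + Z = W) on D(X)={1,2} D(Z)={1,2,3,4,5,6} D(W)={1,2}: X {1,2}->{1}; Z {1,2,3,4,5,6}->{1}; W {1,2}->{2}
So after all 4 constraints: D(W) = {2}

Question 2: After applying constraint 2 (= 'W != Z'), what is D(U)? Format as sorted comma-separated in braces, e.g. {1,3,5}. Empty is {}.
Answer: {2,3}

Derivation:
Constraint 1 (W + X = U) on D(W)={1,2,3,4,5} D(X)={1,2,3,4,5} D(U)={1,2,3}: W {1,2,3,4,5}->{1,2}; X {1,2,3,4,5}->{1,2}; U {1,2,3}->{2,3}
Constraint 2 (W != Z) on D(W)={1,2} D(Z)={1,2,3,4,5,6}: no change
So after constraint 2: D(U) = {2,3}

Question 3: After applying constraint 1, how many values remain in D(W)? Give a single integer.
Constraint 1 (W + X = U) on D(W)={1,2,3,4,5} D(X)={1,2,3,4,5} D(U)={1,2,3}: W {1,2,3,4,5}->{1,2}; X {1,2,3,4,5}->{1,2}; U {1,2,3}->{2,3}
So after constraint 1: D(W)={1,2}, size = 2

Answer: 2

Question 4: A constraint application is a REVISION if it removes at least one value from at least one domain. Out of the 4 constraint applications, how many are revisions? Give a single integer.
Answer: 2

Derivation:
Constraint 1 (W + X = U) on D(W)={1,2,3,4,5} D(X)={1,2,3,4,5} D(U)={1,2,3}: W {1,2,3,4,5}->{1,2}; X {1,2,3,4,5}->{1,2}; U {1,2,3}->{2,3} => REVISION
Constraint 2 (W != Z) on D(W)={1,2} D(Z)={1,2,3,4,5,6}: no change => not a revision
Constraint 3 (W != X) on D(W)={1,2} D(X)={1,2}: no change => not a revision
Constraint 4 (X + Z = W) on D(X)={1,2} D(Z)={1,2,3,4,5,6} D(W)={1,2}: X {1,2}->{1}; Z {1,2,3,4,5,6}->{1}; W {1,2}->{2} => REVISION
Total revisions = 2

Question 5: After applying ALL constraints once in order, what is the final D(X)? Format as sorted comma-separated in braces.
Answer: {1}

Derivation:
Constraint 1 (W + X = U) on D(W)={1,2,3,4,5} D(X)={1,2,3,4,5} D(U)={1,2,3}: W {1,2,3,4,5}->{1,2}; X {1,2,3,4,5}->{1,2}; U {1,2,3}->{2,3}
Constraint 2 (W != Z) on D(W)={1,2} D(Z)={1,2,3,4,5,6}: no change
Constraint 3 (W != X) on D(W)={1,2} D(X)={1,2}: no change
Constraint 4 (X + Z = W) on D(X)={1,2} D(Z)={1,2,3,4,5,6} D(W)={1,2}: X {1,2}->{1}; Z {1,2,3,4,5,6}->{1}; W {1,2}->{2}
So after all 4 constraints: D(X) = {1}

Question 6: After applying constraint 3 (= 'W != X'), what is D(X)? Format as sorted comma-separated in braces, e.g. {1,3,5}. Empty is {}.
Answer: {1,2}

Derivation:
Constraint 1 (W + X = U) on D(W)={1,2,3,4,5} D(X)={1,2,3,4,5} D(U)={1,2,3}: W {1,2,3,4,5}->{1,2}; X {1,2,3,4,5}->{1,2}; U {1,2,3}->{2,3}
Constraint 2 (W != Z) on D(W)={1,2} D(Z)={1,2,3,4,5,6}: no change
Constraint 3 (W != X) on D(W)={1,2} D(X)={1,2}: no change
So after constraint 3: D(X) = {1,2}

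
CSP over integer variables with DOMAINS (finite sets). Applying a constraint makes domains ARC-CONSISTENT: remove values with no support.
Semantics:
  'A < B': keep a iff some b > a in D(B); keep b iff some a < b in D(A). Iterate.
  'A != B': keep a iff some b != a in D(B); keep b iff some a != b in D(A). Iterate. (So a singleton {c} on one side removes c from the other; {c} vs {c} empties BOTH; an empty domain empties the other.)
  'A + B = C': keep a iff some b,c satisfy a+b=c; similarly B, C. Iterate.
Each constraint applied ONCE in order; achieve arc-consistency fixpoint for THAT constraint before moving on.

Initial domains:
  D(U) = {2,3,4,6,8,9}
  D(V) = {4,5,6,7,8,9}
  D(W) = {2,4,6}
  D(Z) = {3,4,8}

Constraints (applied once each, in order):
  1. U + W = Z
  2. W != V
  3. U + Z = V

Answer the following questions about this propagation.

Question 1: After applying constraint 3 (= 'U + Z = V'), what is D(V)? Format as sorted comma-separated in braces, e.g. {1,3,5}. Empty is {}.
Answer: {6,8}

Derivation:
Constraint 1 (U + W = Z) on D(U)={2,3,4,6,8,9} D(W)={2,4,6} D(Z)={3,4,8}: U {2,3,4,6,8,9}->{2,4,6}; Z {3,4,8}->{4,8}
Constraint 2 (W != V) on D(W)={2,4,6} D(V)={4,5,6,7,8,9}: no change
Constraint 3 (U + Z = V) on D(U)={2,4,6} D(Z)={4,8} D(V)={4,5,6,7,8,9}: U {2,4,6}->{2,4}; Z {4,8}->{4}; V {4,5,6,7,8,9}->{6,8}
So after constraint 3: D(V) = {6,8}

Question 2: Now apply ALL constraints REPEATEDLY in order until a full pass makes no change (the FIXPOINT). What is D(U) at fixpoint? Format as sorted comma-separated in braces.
pass 0 (initial): D(U)={2,3,4,6,8,9}
pass 1: U {2,3,4,6,8,9}->{2,4}; V {4,5,6,7,8,9}->{6,8}; Z {3,4,8}->{4}
pass 2: U {2,4}->{2}; V {6,8}->{6}; W {2,4,6}->{2}
pass 3: no change
Fixpoint after 3 passes: D(U) = {2}

Answer: {2}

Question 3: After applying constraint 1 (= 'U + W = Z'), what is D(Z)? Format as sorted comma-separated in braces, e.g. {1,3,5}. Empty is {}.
Answer: {4,8}

Derivation:
Constraint 1 (U + W = Z) on D(U)={2,3,4,6,8,9} D(W)={2,4,6} D(Z)={3,4,8}: U {2,3,4,6,8,9}->{2,4,6}; Z {3,4,8}->{4,8}
So after constraint 1: D(Z) = {4,8}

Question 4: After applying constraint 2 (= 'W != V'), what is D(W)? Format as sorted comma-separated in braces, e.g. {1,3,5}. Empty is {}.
Answer: {2,4,6}

Derivation:
Constraint 1 (U + W = Z) on D(U)={2,3,4,6,8,9} D(W)={2,4,6} D(Z)={3,4,8}: U {2,3,4,6,8,9}->{2,4,6}; Z {3,4,8}->{4,8}
Constraint 2 (W != V) on D(W)={2,4,6} D(V)={4,5,6,7,8,9}: no change
So after constraint 2: D(W) = {2,4,6}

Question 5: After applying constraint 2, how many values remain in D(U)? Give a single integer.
Answer: 3

Derivation:
Constraint 1 (U + W = Z) on D(U)={2,3,4,6,8,9} D(W)={2,4,6} D(Z)={3,4,8}: U {2,3,4,6,8,9}->{2,4,6}; Z {3,4,8}->{4,8}
Constraint 2 (W != V) on D(W)={2,4,6} D(V)={4,5,6,7,8,9}: no change
So after constraint 2: D(U)={2,4,6}, size = 3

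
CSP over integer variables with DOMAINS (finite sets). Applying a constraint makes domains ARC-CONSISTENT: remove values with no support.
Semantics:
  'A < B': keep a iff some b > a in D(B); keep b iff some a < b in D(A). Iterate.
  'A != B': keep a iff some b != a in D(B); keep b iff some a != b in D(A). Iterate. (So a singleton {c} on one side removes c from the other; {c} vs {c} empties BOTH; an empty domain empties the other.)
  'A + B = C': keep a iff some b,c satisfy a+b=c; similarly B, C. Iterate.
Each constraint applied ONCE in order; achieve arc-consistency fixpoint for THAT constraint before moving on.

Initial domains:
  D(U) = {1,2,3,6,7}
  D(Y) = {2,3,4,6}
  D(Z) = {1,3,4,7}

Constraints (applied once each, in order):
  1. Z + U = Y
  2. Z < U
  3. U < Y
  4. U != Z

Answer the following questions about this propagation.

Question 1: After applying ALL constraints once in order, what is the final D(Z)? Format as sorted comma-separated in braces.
Answer: {1}

Derivation:
Constraint 1 (Z + U = Y) on D(Z)={1,3,4,7} D(U)={1,2,3,6,7} D(Y)={2,3,4,6}: Z {1,3,4,7}->{1,3,4}; U {1,2,3,6,7}->{1,2,3}
Constraint 2 (Z < U) on D(Z)={1,3,4} D(U)={1,2,3}: Z {1,3,4}->{1}; U {1,2,3}->{2,3}
Constraint 3 (U < Y) on D(U)={2,3} D(Y)={2,3,4,6}: Y {2,3,4,6}->{3,4,6}
Constraint 4 (U != Z) on D(U)={2,3} D(Z)={1}: no change
So after all 4 constraints: D(Z) = {1}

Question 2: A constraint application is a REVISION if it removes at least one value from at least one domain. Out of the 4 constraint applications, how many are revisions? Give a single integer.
Constraint 1 (Z + U = Y) on D(Z)={1,3,4,7} D(U)={1,2,3,6,7} D(Y)={2,3,4,6}: Z {1,3,4,7}->{1,3,4}; U {1,2,3,6,7}->{1,2,3} => REVISION
Constraint 2 (Z < U) on D(Z)={1,3,4} D(U)={1,2,3}: Z {1,3,4}->{1}; U {1,2,3}->{2,3} => REVISION
Constraint 3 (U < Y) on D(U)={2,3} D(Y)={2,3,4,6}: Y {2,3,4,6}->{3,4,6} => REVISION
Constraint 4 (U != Z) on D(U)={2,3} D(Z)={1}: no change => not a revision
Total revisions = 3

Answer: 3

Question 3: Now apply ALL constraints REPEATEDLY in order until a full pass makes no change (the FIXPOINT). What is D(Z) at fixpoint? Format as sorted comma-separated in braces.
Answer: {1}

Derivation:
pass 0 (initial): D(Z)={1,3,4,7}
pass 1: U {1,2,3,6,7}->{2,3}; Y {2,3,4,6}->{3,4,6}; Z {1,3,4,7}->{1}
pass 2: Y {3,4,6}->{3,4}
pass 3: no change
Fixpoint after 3 passes: D(Z) = {1}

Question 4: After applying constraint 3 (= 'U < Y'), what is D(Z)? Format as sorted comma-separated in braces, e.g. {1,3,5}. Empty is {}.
Constraint 1 (Z + U = Y) on D(Z)={1,3,4,7} D(U)={1,2,3,6,7} D(Y)={2,3,4,6}: Z {1,3,4,7}->{1,3,4}; U {1,2,3,6,7}->{1,2,3}
Constraint 2 (Z < U) on D(Z)={1,3,4} D(U)={1,2,3}: Z {1,3,4}->{1}; U {1,2,3}->{2,3}
Constraint 3 (U < Y) on D(U)={2,3} D(Y)={2,3,4,6}: Y {2,3,4,6}->{3,4,6}
So after constraint 3: D(Z) = {1}

Answer: {1}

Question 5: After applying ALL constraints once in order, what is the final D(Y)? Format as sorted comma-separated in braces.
Constraint 1 (Z + U = Y) on D(Z)={1,3,4,7} D(U)={1,2,3,6,7} D(Y)={2,3,4,6}: Z {1,3,4,7}->{1,3,4}; U {1,2,3,6,7}->{1,2,3}
Constraint 2 (Z < U) on D(Z)={1,3,4} D(U)={1,2,3}: Z {1,3,4}->{1}; U {1,2,3}->{2,3}
Constraint 3 (U < Y) on D(U)={2,3} D(Y)={2,3,4,6}: Y {2,3,4,6}->{3,4,6}
Constraint 4 (U != Z) on D(U)={2,3} D(Z)={1}: no change
So after all 4 constraints: D(Y) = {3,4,6}

Answer: {3,4,6}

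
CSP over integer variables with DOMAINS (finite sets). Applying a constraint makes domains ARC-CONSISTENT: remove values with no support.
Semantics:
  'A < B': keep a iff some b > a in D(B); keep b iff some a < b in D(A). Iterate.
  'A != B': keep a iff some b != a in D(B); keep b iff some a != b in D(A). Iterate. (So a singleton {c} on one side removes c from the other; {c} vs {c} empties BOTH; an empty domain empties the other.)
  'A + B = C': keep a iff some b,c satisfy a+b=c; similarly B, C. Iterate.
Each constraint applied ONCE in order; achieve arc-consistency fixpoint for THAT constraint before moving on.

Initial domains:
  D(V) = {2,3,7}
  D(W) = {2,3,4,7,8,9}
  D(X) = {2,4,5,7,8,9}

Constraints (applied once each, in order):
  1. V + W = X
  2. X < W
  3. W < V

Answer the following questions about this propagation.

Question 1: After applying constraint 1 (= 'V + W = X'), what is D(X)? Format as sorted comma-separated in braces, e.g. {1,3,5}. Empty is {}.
Answer: {4,5,7,9}

Derivation:
Constraint 1 (V + W = X) on D(V)={2,3,7} D(W)={2,3,4,7,8,9} D(X)={2,4,5,7,8,9}: W {2,3,4,7,8,9}->{2,3,4,7}; X {2,4,5,7,8,9}->{4,5,7,9}
So after constraint 1: D(X) = {4,5,7,9}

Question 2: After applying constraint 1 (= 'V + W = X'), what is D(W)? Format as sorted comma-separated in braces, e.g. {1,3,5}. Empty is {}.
Answer: {2,3,4,7}

Derivation:
Constraint 1 (V + W = X) on D(V)={2,3,7} D(W)={2,3,4,7,8,9} D(X)={2,4,5,7,8,9}: W {2,3,4,7,8,9}->{2,3,4,7}; X {2,4,5,7,8,9}->{4,5,7,9}
So after constraint 1: D(W) = {2,3,4,7}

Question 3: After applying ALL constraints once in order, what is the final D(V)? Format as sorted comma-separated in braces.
Answer: {}

Derivation:
Constraint 1 (V + W = X) on D(V)={2,3,7} D(W)={2,3,4,7,8,9} D(X)={2,4,5,7,8,9}: W {2,3,4,7,8,9}->{2,3,4,7}; X {2,4,5,7,8,9}->{4,5,7,9}
Constraint 2 (X < W) on D(X)={4,5,7,9} D(W)={2,3,4,7}: X {4,5,7,9}->{4,5}; W {2,3,4,7}->{7}
Constraint 3 (W < V) on D(W)={7} D(V)={2,3,7}: W {7}->{}; V {2,3,7}->{}
So after all 3 constraints: D(V) = {}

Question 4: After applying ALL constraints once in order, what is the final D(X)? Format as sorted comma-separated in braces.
Constraint 1 (V + W = X) on D(V)={2,3,7} D(W)={2,3,4,7,8,9} D(X)={2,4,5,7,8,9}: W {2,3,4,7,8,9}->{2,3,4,7}; X {2,4,5,7,8,9}->{4,5,7,9}
Constraint 2 (X < W) on D(X)={4,5,7,9} D(W)={2,3,4,7}: X {4,5,7,9}->{4,5}; W {2,3,4,7}->{7}
Constraint 3 (W < V) on D(W)={7} D(V)={2,3,7}: W {7}->{}; V {2,3,7}->{}
So after all 3 constraints: D(X) = {4,5}

Answer: {4,5}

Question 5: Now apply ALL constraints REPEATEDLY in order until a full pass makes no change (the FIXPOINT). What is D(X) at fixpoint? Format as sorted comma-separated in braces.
pass 0 (initial): D(X)={2,4,5,7,8,9}
pass 1: V {2,3,7}->{}; W {2,3,4,7,8,9}->{}; X {2,4,5,7,8,9}->{4,5}
pass 2: X {4,5}->{}
pass 3: no change
Fixpoint after 3 passes: D(X) = {}

Answer: {}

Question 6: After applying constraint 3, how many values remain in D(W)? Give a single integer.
Answer: 0

Derivation:
Constraint 1 (V + W = X) on D(V)={2,3,7} D(W)={2,3,4,7,8,9} D(X)={2,4,5,7,8,9}: W {2,3,4,7,8,9}->{2,3,4,7}; X {2,4,5,7,8,9}->{4,5,7,9}
Constraint 2 (X < W) on D(X)={4,5,7,9} D(W)={2,3,4,7}: X {4,5,7,9}->{4,5}; W {2,3,4,7}->{7}
Constraint 3 (W < V) on D(W)={7} D(V)={2,3,7}: W {7}->{}; V {2,3,7}->{}
So after constraint 3: D(W)={}, size = 0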